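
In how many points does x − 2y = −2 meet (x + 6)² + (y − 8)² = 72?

0

Centre (−6, 8), r² = 72. Distance² from centre to line = (−20)²/5 = 80.
Since d² > r², the line lies outside the circle.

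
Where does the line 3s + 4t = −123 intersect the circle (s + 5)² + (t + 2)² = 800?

(−33, −6) and (−1, −30)

From the line, t = (−123 − 3s)/4. Substituting:
25s² + 850s + 825 = 0  ⟹  s² + 34s + 33 = 0
s = −1 or s = −33, giving (−1, −30) and (−33, −6).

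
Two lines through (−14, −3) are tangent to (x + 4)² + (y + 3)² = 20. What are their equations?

x − 2y = −8 and x + 2y = −20

A line y − (−3) = m(x − (−14)) is tangent when its distance from (−4, −3) is 2√5:
(10m − (0))² = 20(m² + 1)
4m² − 1 = 0, so m = 1/2 or m = −1/2.
Through (−14, −3) these give x − 2y = −8 and x + 2y = −20.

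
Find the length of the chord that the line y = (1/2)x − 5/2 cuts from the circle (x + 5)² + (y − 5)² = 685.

Substitute y = (−5 + x)/2:
5x² + 10x − 2415 = 0  ⟹  x² + 2x − 483 = 0
x = 21 or x = −23, giving (21, 8) and (−23, −14).
|(21, 8) − (−23, −14)| = √((44)² + (22)²) = 22√5.

22√5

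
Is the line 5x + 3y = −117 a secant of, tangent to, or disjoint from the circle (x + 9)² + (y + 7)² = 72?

Substituting the line into the circle gives 34x² + 1122x + 9297 = 0.
Δ = 1258884 − 1264392 = −5508.
No real roots: the line does not meet the circle.

disjoint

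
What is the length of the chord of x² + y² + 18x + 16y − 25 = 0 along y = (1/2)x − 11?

10√5

Centre (−9, −8), r² = 170. Perpendicular distance d from centre to line = |−15| / √5 = 15/√5.
Chord = 2√(r² − d²) = 2·√(125) = 10√5.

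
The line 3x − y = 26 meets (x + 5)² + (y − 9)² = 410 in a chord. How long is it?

Centre (−5, 9), r² = 410. Perpendicular distance d from centre to line = |−50| / √10 = 50/√10.
Half the chord is √(r² − d²) = √(160), so the full chord is 8√10.

8√10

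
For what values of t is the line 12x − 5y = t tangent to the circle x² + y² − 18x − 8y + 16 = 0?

t = −29 or t = 205

The line touches the circle iff its distance from (9, 4) is 9:
|12·9 − 5·4 − t| / √169 = 9
|t − (88)| = 9·13, so t = 205 or t = −29.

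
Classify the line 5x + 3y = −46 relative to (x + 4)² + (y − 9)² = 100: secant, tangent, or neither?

Substituting the line into the circle gives 34x² + 802x + 4573 = 0.
Discriminant = (802)² − 4·34·(4573) = 21276 > 0.
Two real roots: the line is a secant.

secant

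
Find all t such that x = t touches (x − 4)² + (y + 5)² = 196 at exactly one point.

t = −10 or t = 18

Tangency holds when the distance from the centre (4, −5) to the line equals the radius 14:
|1·4 + 0·(−5) − t| / √1 = 14
|t − (4)| = 14, so t = 18 or t = −10.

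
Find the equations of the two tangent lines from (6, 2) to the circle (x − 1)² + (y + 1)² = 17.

A line y − (2) = m(x − (6)) is tangent when its distance from (1, −1) is √17:
(−5m − (−3))² = 17(m² + 1)
4m² − 15m − 4 = 0, so m = 4 or m = −1/4.
Through (6, 2) these give 4x − y = 22 and x + 4y = 14.

4x − y = 22 and x + 4y = 14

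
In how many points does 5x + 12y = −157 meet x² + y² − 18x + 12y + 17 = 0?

Substituting the line into the circle gives 169x² − 1742x + 4489 = 0.
Discriminant = (−1742)² − 4·169·(4489) = 0.
A repeated root: the line is tangent.

1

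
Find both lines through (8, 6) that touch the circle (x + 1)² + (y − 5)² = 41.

4x + 5y = 62 and 5x − 4y = 16

A line y − (6) = m(x − (8)) is tangent when its distance from (−1, 5) is √41:
[m·(−9) − (−1)]² = 41(m² + 1)
20m² − 9m − 20 = 0, so m = −4/5 or m = 5/4.
With m = −4/5: 4x + 5y = 62. With m = 5/4: 5x − 4y = 16.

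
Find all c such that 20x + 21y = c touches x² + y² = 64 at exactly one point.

For a tangent, require d(centre, line) = r = 8.
|20·0 + 21·0 − c| / √841 = 8
|c| = 8·29, so c = 232 or c = −232.

c = −232 or c = 232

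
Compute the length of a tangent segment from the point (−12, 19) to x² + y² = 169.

4√21

The centre is (0, 0) and r = 13. The square of the distance from P to the centre is 144 + 361 = 505.
The tangent meets the radius at right angles, so tangent² = |PO|² − r² = 505 − 169 = 336.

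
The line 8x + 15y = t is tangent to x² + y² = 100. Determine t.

Tangency holds when the distance from the centre (0, 0) to the line equals the radius 10:
|8·0 + 15·0 − t| / √289 = 10
|t| = 10·17, so t = 170 or t = −170.

t = −170 or t = 170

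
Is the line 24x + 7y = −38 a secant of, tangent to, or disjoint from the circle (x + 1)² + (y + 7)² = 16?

d² = (24·(−1) + 7·(−7) − (−38))²/625 = 49/25; r² = 16.
Since d² < r², the line cuts the circle twice.

secant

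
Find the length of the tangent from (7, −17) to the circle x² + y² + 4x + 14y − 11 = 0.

3√13

Centre (−2, −7), r² = 64. |PO|² = (9)² + (−10)² = 181.
By the tangent–radius right angle, tangent length = √(|PO|² − r²) = √117 = 3√13.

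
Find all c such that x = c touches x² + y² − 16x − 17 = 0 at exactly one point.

c = −1 or c = 17

Tangency holds when the distance from the centre (8, 0) to the line equals the radius 9:
|1·8 + 0·0 − c| / √1 = 9
|c − (8)| = 9, so c = 17 or c = −1.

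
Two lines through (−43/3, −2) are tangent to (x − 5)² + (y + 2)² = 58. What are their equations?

3x + 7y = −57 and 3x − 7y = −29

A line y − (−2) = m(x − (−43/3)) is tangent when its distance from (5, −2) is √58:
(58/3m − (0))² = 58(m² + 1)
49m² − 9 = 0, so m = −3/7 or m = 3/7.
Through (−43/3, −2) these give 3x + 7y = −57 and 3x − 7y = −29.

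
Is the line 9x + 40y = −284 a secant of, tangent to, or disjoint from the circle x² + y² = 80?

secant

d² = (9·0 + 40·0 − (−284))²/1681 = 80656/1681; r² = 80.
Since d² < r², the line cuts the circle twice.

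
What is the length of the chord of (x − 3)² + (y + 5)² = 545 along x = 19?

34

The distance from (3, −5) to the line is 16, and r² = 545.
Chord = 2√(r² − d²) = 2·√(289) = 34.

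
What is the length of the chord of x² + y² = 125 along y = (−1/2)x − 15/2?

8√5

The distance from (0, 0) to the line is 15/√5, and r² = 125.
Half the chord is √(r² − d²) = √(80), so the full chord is 8√5.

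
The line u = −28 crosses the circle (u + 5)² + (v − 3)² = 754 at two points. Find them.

The line gives u = −28. Substituting into the circle:
v² − 6v − 216 = 0
v = 18 or v = −12, giving (−28, 18) and (−28, −12).

(−28, −12) and (−28, 18)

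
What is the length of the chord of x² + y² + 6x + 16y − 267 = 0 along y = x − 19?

From the line, y = x − 19. Substituting:
2x² − 16x − 210 = 0  ⟹  x² − 8x − 105 = 0
x = 15 or x = −7, giving (15, −4) and (−7, −26).
Chord length = distance between (15, −4) and (−7, −26) = √968 = 22√2.

22√2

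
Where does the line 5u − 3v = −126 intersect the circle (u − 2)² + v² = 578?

From the line, v = (126 + 5u)/3. Substituting:
34u² + 1224u + 10710 = 0  ⟹  u² + 36u + 315 = 0
u = −15 or u = −21, giving (−15, 17) and (−21, 7).

(−21, 7) and (−15, 17)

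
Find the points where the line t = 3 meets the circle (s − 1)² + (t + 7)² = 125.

From the line, t = 3. Substituting:
s² − 2s − 24 = 0
s = 6 or s = −4, giving (6, 3) and (−4, 3).

(−4, 3) and (6, 3)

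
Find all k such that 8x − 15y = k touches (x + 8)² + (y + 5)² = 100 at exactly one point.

k = −159 or k = 181

For a tangent, require d(centre, line) = r = 10.
|8·(−8) − 15·(−5) − k| / √289 = 10
|k − (11)| = 10·17, so k = 181 or k = −159.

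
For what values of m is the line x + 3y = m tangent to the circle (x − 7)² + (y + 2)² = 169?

Tangency holds when the distance from the centre (7, −2) to the line equals the radius 13:
|1·7 + 3·(−2) − m| / √10 = 13
|m − (1)| = 13√10.

m = 1 ± 13√10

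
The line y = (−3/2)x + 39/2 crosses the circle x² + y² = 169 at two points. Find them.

(5, 12) and (13, 0)

Substitute y = (39 − 3x)/2:
13x² − 234x + 845 = 0  ⟹  x² − 18x + 65 = 0
x = 13 or x = 5, giving (13, 0) and (5, 12).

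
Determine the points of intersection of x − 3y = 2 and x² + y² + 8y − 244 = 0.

Express y = (−2 + x)/3 and substitute into the circle:
10x² + 20x − 2240 = 0  ⟹  x² + 2x − 224 = 0
x = 14 or x = −16, giving (14, 4) and (−16, −6).

(−16, −6) and (14, 4)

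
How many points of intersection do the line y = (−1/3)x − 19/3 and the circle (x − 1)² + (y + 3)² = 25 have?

2

Substituting the line into the circle gives 10x² + 2x − 116 = 0.
Δ = 4 − (−4640) = 4644.
Two real roots: the line is a secant.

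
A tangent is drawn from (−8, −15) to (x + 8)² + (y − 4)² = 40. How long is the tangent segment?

√321

With centre O = (−8, 4), |OP|² = 361 and r² = 40.
Power of the point: PT² = |PO|² − r² = 321, so PT = √321.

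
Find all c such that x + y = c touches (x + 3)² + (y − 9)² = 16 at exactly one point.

The line touches the circle iff its distance from (−3, 9) is 4:
|1·(−3) + 1·9 − c| / √2 = 4
|c − (6)| = 4√2.

c = 6 ± 4√2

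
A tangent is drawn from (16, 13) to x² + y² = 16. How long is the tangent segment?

Centre (0, 0), r² = 16. |PO|² = (16)² + (13)² = 425.
The tangent meets the radius at right angles, so tangent² = |PO|² − r² = 425 − 16 = 409.

√409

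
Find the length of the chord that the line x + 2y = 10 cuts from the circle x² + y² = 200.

Express y = (10 − x)/2 and substitute into the circle:
5x² − 20x − 700 = 0  ⟹  x² − 4x − 140 = 0
x = 14 or x = −10, giving (14, −2) and (−10, 10).
Chord length = distance between (14, −2) and (−10, 10) = √720 = 12√5.

12√5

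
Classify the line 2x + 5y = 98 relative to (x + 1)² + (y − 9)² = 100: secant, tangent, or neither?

neither

Substituting the line into the circle gives 29x² − 162x + 334 = 0.
Δ = 26244 − 38744 = −12500.
No real roots: the line does not meet the circle.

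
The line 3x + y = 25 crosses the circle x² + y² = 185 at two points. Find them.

Substitute y = −3x + 25:
10x² − 150x + 440 = 0  ⟹  x² − 15x + 44 = 0
x = 11 or x = 4, giving (11, −8) and (4, 13).

(4, 13) and (11, −8)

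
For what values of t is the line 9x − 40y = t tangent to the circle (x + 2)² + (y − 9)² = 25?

For a tangent, require d(centre, line) = r = 5.
|9·(−2) − 40·9 − t| / √1681 = 5
|t − (−378)| = 5·41, so t = −173 or t = −583.

t = −583 or t = −173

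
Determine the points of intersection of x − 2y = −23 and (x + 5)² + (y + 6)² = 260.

(−19, 2) and (−3, 10)

Express y = (23 + x)/2 and substitute into the circle:
5x² + 110x + 285 = 0  ⟹  x² + 22x + 57 = 0
x = −3 or x = −19, giving (−3, 10) and (−19, 2).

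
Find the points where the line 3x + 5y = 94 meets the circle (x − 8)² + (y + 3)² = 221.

(13, 11) and (18, 8)

Substitute y = (94 − 3x)/5:
34x² − 1054x + 7956 = 0  ⟹  x² − 31x + 234 = 0
x = 18 or x = 13, giving (18, 8) and (13, 11).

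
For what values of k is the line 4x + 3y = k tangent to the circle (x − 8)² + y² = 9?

k = 17 or k = 47

The line touches the circle iff its distance from (8, 0) is 3:
|4·8 + 3·0 − k| / √25 = 3
|k − (32)| = 3·5, so k = 47 or k = 17.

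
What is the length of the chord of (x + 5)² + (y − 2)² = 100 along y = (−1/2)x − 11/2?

8√5

From the line, y = (−11 − x)/2. Substituting:
5x² + 70x − 75 = 0  ⟹  x² + 14x − 15 = 0
x = 1 or x = −15, giving (1, −6) and (−15, 2).
Chord length = distance between (1, −6) and (−15, 2) = √320 = 8√5.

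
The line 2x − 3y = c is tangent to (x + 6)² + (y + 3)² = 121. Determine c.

For a tangent, require d(centre, line) = r = 11.
|2·(−6) − 3·(−3) − c| / √13 = 11
|c − (−3)| = 11√13.

c = −3 ± 11√13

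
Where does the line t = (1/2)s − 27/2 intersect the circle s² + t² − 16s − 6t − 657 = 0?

Substitute t = (−27 + s)/2:
5s² − 130s − 1575 = 0  ⟹  s² − 26s − 315 = 0
s = 35 or s = −9, giving (35, 4) and (−9, −18).

(−9, −18) and (35, 4)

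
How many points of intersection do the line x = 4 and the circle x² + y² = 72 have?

Substituting the line into the circle gives y² − 56 = 0.
Discriminant = (0)² − 4·1·(−56) = 224 > 0.
Two real roots: the line is a secant.

2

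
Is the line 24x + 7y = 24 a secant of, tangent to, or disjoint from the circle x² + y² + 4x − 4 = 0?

disjoint

Substituting the line into the circle gives 625x² − 956x + 380 = 0.
Discriminant = (−956)² − 4·625·(380) = −36064 < 0.
No real roots: the line does not meet the circle.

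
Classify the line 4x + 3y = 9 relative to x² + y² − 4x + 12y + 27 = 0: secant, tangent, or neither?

Centre (2, −6), r² = 13. Distance² from centre to line = (−19)²/25 = 361/25.
Since d² > r², the line lies outside the circle.

neither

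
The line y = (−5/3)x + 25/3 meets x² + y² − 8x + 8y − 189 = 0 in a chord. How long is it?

Express y = (25 − 5x)/3 and substitute into the circle:
34x² − 442x − 476 = 0  ⟹  x² − 13x − 14 = 0
x = 14 or x = −1, giving (14, −15) and (−1, 10).
|(14, −15) − (−1, 10)| = √((15)² + (−25)²) = 5√34.

5√34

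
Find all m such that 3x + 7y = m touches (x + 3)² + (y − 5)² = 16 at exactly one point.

m = 26 ± 4√58

For a tangent, require d(centre, line) = r = 4.
|3·(−3) + 7·5 − m| / √58 = 4
|m − (26)| = 4√58.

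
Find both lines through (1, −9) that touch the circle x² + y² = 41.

A line y − (−9) = m(x − (1)) is tangent when its distance from (0, 0) is √41:
(−1m − (9))² = 41(m² + 1)
20m² − 9m − 20 = 0, so m = −4/5 or m = 5/4.
With m = −4/5: 4x + 5y = −41. With m = 5/4: 5x − 4y = 41.

4x + 5y = −41 and 5x − 4y = 41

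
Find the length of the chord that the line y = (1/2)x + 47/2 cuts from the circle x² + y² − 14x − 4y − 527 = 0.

8√5

From the line, y = (47 + x)/2. Substituting:
5x² + 30x − 275 = 0  ⟹  x² + 6x − 55 = 0
x = 5 or x = −11, giving (5, 26) and (−11, 18).
Chord length = distance between (5, 26) and (−11, 18) = √320 = 8√5.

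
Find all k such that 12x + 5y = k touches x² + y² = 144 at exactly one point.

For a tangent, require d(centre, line) = r = 12.
|12·0 + 5·0 − k| / √169 = 12
|k| = 12·13, so k = 156 or k = −156.

k = −156 or k = 156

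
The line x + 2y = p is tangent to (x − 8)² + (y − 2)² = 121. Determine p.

p = 12 ± 11√5

Tangency holds when the distance from the centre (8, 2) to the line equals the radius 11:
|1·8 + 2·2 − p| / √5 = 11
|p − (12)| = 11√5.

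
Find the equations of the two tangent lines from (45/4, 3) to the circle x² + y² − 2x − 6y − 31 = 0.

4x + 5y = 60 and 4x − 5y = 30

A line y − (3) = m(x − (45/4)) is tangent when its distance from (1, 3) is √41:
(−41/4m − (0))² = 41(m² + 1)
25m² − 16 = 0, so m = −4/5 or m = 4/5.
Through (45/4, 3) these give 4x + 5y = 60 and 4x − 5y = 30.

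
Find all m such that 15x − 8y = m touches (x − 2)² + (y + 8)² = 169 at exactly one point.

Tangency holds when the distance from the centre (2, −8) to the line equals the radius 13:
|15·2 − 8·(−8) − m| / √289 = 13
|m − (94)| = 13·17, so m = 315 or m = −127.

m = −127 or m = 315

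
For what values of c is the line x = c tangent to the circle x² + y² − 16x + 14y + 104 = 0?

c = 5 or c = 11

For a tangent, require d(centre, line) = r = 3.
|1·8 + 0·(−7) − c| / √1 = 3
|c − (8)| = 3, so c = 11 or c = 5.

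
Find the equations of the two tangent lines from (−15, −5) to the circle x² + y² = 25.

3x − 4y = −25 and y = −5

Write the tangent as mx − y + (−5 − m·(−15)) = 0 and set its distance from the centre to 5:
(15m − (5))² = 25(m² + 1)
4m² − 3m = 0, so m = 3/4 or m = 0.
With m = 3/4: 3x − 4y = −25. With m = 0: y = −5.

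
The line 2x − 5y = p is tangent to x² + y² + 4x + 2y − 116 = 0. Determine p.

Tangency holds when the distance from the centre (−2, −1) to the line equals the radius 11:
|2·(−2) − 5·(−1) − p| / √29 = 11
|p − (1)| = 11√29.

p = 1 ± 11√29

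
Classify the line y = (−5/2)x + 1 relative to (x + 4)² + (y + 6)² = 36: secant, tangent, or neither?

Centre (−4, −6), r² = 36. Distance² from centre to line = (−34)²/29 = 1156/29.
Since d² > r², the line lies outside the circle.

neither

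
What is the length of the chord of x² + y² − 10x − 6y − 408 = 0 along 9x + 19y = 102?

2√442

Centre (5, 3), r² = 442. Perpendicular distance d from centre to line = |0| / √442 = 0/√442.
Half the chord is √(r² − d²) = √(442), so the full chord is 2√442.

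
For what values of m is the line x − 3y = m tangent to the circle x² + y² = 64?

Tangency holds when the distance from the centre (0, 0) to the line equals the radius 8:
|1·0 − 3·0 − m| / √10 = 8
|m| = 8√10.

m = ±8√10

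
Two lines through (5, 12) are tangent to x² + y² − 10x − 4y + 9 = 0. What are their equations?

2x − y = −2 and 2x + y = 22

Let a tangent through (5, 12) have slope m. Its distance from (5, 2) must equal 2√5:
[m·(0) − (−10)]² = 20(m² + 1)
m² − 4 = 0, so m = 2 or m = −2.
Through (5, 12) these give 2x − y = −2 and 2x + y = 22.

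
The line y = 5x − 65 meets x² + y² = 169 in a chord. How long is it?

√26

Centre (0, 0), r² = 169. Perpendicular distance d from centre to line = |−65| / √26 = 65/√26.
Chord = 2√(r² − d²) = 2·√(13/2) = √26.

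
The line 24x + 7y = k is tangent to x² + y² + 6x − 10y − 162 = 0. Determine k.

Tangency holds when the distance from the centre (−3, 5) to the line equals the radius 14:
|24·(−3) + 7·5 − k| / √625 = 14
|k − (−37)| = 14·25, so k = 313 or k = −387.

k = −387 or k = 313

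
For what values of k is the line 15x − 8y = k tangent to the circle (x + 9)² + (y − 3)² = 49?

The line touches the circle iff its distance from (−9, 3) is 7:
|15·(−9) − 8·3 − k| / √289 = 7
|k − (−159)| = 7·17, so k = −40 or k = −278.

k = −278 or k = −40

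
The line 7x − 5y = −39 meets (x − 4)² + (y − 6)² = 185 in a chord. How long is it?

The distance from (4, 6) to the line is 37/√74, and r² = 185.
Chord = 2√(r² − d²) = 2·√(333/2) = 3√74.

3√74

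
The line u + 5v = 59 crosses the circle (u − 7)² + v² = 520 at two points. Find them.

(−11, 14) and (29, 6)

Substitute v = (59 − u)/5:
26u² − 468u − 8294 = 0  ⟹  u² − 18u − 319 = 0
u = 29 or u = −11, giving (29, 6) and (−11, 14).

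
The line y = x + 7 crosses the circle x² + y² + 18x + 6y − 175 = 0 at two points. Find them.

Substitute y = x + 7:
2x² + 38x − 84 = 0  ⟹  x² + 19x − 42 = 0
x = 2 or x = −21, giving (2, 9) and (−21, −14).

(−21, −14) and (2, 9)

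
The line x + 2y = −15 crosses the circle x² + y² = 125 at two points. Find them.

Express y = (−15 − x)/2 and substitute into the circle:
5x² + 30x − 275 = 0  ⟹  x² + 6x − 55 = 0
x = 5 or x = −11, giving (5, −10) and (−11, −2).

(−11, −2) and (5, −10)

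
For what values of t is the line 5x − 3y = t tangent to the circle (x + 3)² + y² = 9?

The line touches the circle iff its distance from (−3, 0) is 3:
|5·(−3) − 3·0 − t| / √34 = 3
|t − (−15)| = 3√34.

t = −15 ± 3√34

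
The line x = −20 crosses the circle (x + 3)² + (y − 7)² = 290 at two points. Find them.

(−20, 6) and (−20, 8)

The line gives x = −20. Substituting into the circle:
y² − 14y + 48 = 0
y = 8 or y = 6, giving (−20, 8) and (−20, 6).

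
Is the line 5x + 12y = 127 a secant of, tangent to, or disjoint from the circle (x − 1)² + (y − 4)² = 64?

secant

Substituting the line into the circle gives 169x² − 1078x − 2831 = 0.
Discriminant = (−1078)² − 4·169·(−2831) = 3075840 > 0.
Two real roots: the line is a secant.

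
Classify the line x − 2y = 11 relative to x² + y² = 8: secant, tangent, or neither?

Substituting the line into the circle gives 5x² − 22x + 89 = 0.
Δ = 484 − 1780 = −1296.
No real roots: the line does not meet the circle.

neither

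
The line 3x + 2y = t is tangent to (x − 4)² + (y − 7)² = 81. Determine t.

The line touches the circle iff its distance from (4, 7) is 9:
|3·4 + 2·7 − t| / √13 = 9
|t − (26)| = 9√13.

t = 26 ± 9√13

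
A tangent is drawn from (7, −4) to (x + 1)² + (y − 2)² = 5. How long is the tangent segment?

√95

With centre O = (−1, 2), |OP|² = 100 and r² = 5.
By the tangent–radius right angle, tangent length = √(|PO|² − r²) = √95.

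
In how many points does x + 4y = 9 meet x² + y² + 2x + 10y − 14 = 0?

Substituting the line into the circle gives 17x² − 26x + 217 = 0.
Discriminant = (−26)² − 4·17·(217) = −14080 < 0.
No real roots: the line does not meet the circle.

0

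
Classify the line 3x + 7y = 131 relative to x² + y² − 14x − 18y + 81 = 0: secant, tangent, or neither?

secant

Centre (7, 9), r² = 49. Distance² from centre to line = (−47)²/58 = 2209/58.
Since d² < r², the line cuts the circle twice.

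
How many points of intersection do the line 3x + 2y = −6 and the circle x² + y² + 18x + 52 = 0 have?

d² = (3·(−9) + 2·0 − (−6))²/13 = 441/13; r² = 29.
Since d² > r², the line lies outside the circle.

0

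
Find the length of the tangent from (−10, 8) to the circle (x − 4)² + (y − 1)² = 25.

2√55

The centre is (4, 1) and r = 5. The square of the distance from P to the centre is 196 + 49 = 245.
The tangent meets the radius at right angles, so tangent² = |PO|² − r² = 245 − 25 = 220.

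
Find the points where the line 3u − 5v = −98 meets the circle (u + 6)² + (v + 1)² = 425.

(−26, 4) and (−1, 19)

From the line, v = (98 + 3u)/5. Substituting:
34u² + 918u + 884 = 0  ⟹  u² + 27u + 26 = 0
u = −1 or u = −26, giving (−1, 19) and (−26, 4).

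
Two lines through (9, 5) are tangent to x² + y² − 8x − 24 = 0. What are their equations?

3x + y = 32 and x + 3y = 24

Let a tangent through (9, 5) have slope m. Its distance from (4, 0) must equal 2√10:
[m·(−5) − (−5)]² = 40(m² + 1)
3m² + 10m + 3 = 0, so m = −3 or m = −1/3.
With m = −3: 3x + y = 32. With m = −1/3: x + 3y = 24.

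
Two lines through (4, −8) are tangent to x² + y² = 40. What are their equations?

Write the tangent as mx − y + (−8 − m·(4)) = 0 and set its distance from the centre to 2√10:
(−4m − (8))² = 40(m² + 1)
3m² − 8m − 3 = 0, so m = −1/3 or m = 3.
With m = −1/3: x + 3y = −20. With m = 3: 3x − y = 20.

x + 3y = −20 and 3x − y = 20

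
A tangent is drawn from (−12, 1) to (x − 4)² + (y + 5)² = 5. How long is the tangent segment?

√287

The centre is (4, −5) and r = √5. The square of the distance from P to the centre is 256 + 36 = 292.
By the tangent–radius right angle, tangent length = √(|PO|² − r²) = √287.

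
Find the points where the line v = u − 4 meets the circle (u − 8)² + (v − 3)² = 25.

(4, 0) and (11, 7)

Express v = u − 4 and substitute into the circle:
2u² − 30u + 88 = 0  ⟹  u² − 15u + 44 = 0
u = 11 or u = 4, giving (11, 7) and (4, 0).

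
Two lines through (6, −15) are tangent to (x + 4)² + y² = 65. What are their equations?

Let a tangent through (6, −15) have slope m. Its distance from (−4, 0) must equal √65:
(−10m − (15))² = 65(m² + 1)
7m² + 60m + 32 = 0, so m = −4/7 or m = −8.
Through (6, −15) these give 4x + 7y = −81 and 8x + y = 33.

4x + 7y = −81 and 8x + y = 33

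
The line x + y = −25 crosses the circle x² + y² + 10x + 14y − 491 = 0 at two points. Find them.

Express y = −x − 25 and substitute into the circle:
2x² + 46x − 216 = 0  ⟹  x² + 23x − 108 = 0
x = 4 or x = −27, giving (4, −29) and (−27, 2).

(−27, 2) and (4, −29)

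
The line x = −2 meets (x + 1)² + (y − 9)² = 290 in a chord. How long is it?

34

The line gives x = −2. Substituting into the circle:
y² − 18y − 208 = 0
y = 26 or y = −8, giving (−2, 26) and (−2, −8).
Chord length = distance between (−2, 26) and (−2, −8) = √1156 = 34.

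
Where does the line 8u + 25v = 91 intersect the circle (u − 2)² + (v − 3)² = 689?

Substitute v = (91 − 8u)/25:
689u² − 2756u − 427869 = 0  ⟹  u² − 4u − 621 = 0
u = 27 or u = −23, giving (27, −5) and (−23, 11).

(−23, 11) and (27, −5)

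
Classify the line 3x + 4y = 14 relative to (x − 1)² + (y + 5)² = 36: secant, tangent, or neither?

neither

Centre (1, −5), r² = 36. Distance² from centre to line = (−31)²/25 = 961/25.
Since d² > r², the line lies outside the circle.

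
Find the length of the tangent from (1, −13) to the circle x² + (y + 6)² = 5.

3√5

The centre is (0, −6) and r = √5. The square of the distance from P to the centre is 1 + 49 = 50.
By the tangent–radius right angle, tangent length = √(|PO|² − r²) = √45 = 3√5.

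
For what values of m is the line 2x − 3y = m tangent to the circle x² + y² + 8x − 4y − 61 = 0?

The line touches the circle iff its distance from (−4, 2) is 9:
|2·(−4) − 3·2 − m| / √13 = 9
|m − (−14)| = 9√13.

m = −14 ± 9√13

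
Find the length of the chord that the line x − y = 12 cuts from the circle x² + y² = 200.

16√2

The distance from (0, 0) to the line is 12/√2, and r² = 200.
Chord = 2√(r² − d²) = 2·√(128) = 16√2.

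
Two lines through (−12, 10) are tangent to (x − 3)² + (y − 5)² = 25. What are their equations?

y = 10 and 3x + 4y = 4

A line y − (10) = m(x − (−12)) is tangent when its distance from (3, 5) is 5:
(15m − (−5))² = 25(m² + 1)
4m² + 3m = 0, so m = 0 or m = −3/4.
Through (−12, 10) these give y = 10 and 3x + 4y = 4.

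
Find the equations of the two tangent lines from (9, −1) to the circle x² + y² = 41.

5x + 4y = 41 and 4x − 5y = 41

Write the tangent as mx − y + (−1 − m·(9)) = 0 and set its distance from the centre to √41:
[m·(−9) − (1)]² = 41(m² + 1)
20m² + 9m − 20 = 0, so m = −5/4 or m = 4/5.
Through (9, −1) these give 5x + 4y = 41 and 4x − 5y = 41.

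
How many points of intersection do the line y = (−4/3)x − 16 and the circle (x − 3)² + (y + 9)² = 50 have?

2

Substituting the line into the circle gives 25x² + 114x + 72 = 0.
Discriminant = (114)² − 4·25·(72) = 5796 > 0.
Two real roots: the line is a secant.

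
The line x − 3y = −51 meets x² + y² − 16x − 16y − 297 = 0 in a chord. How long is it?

The distance from (8, 8) to the line is 35/√10, and r² = 425.
Half the chord is √(r² − d²) = √(605/2), so the full chord is 11√10.

11√10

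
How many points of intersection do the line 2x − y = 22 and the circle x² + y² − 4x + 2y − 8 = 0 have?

Centre (2, −1), r² = 13. Distance² from centre to line = (−17)²/5 = 289/5.
Since d² > r², the line lies outside the circle.

0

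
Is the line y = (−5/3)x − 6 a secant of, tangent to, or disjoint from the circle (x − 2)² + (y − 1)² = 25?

disjoint

Substituting the line into the circle gives 34x² + 174x + 252 = 0.
Discriminant = (174)² − 4·34·(252) = −3996 < 0.
No real roots: the line does not meet the circle.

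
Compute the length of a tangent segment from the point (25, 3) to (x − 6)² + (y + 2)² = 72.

√314

With centre O = (6, −2), |OP|² = 386 and r² = 72.
Power of the point: PT² = |PO|² − r² = 314, so PT = √314.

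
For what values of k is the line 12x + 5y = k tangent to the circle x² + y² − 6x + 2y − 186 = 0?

k = −151 or k = 213

The line touches the circle iff its distance from (3, −1) is 14:
|12·3 + 5·(−1) − k| / √169 = 14
|k − (31)| = 14·13, so k = 213 or k = −151.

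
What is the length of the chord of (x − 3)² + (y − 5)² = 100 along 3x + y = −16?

2√10

The distance from (3, 5) to the line is 30/√10, and r² = 100.
Chord = 2√(r² − d²) = 2·√(10) = 2√10.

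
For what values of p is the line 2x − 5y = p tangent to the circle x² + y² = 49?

p = ±7√29

The line touches the circle iff its distance from (0, 0) is 7:
|2·0 − 5·0 − p| / √29 = 7
|p| = 7√29.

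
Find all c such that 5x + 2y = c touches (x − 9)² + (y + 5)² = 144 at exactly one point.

Tangency holds when the distance from the centre (9, −5) to the line equals the radius 12:
|5·9 + 2·(−5) − c| / √29 = 12
|c − (35)| = 12√29.

c = 35 ± 12√29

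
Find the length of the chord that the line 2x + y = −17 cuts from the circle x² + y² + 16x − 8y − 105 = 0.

12√5

From the line, y = −2x − 17. Substituting:
5x² + 100x + 320 = 0  ⟹  x² + 20x + 64 = 0
x = −4 or x = −16, giving (−4, −9) and (−16, 15).
|(−4, −9) − (−16, 15)| = √((12)² + (−24)²) = 12√5.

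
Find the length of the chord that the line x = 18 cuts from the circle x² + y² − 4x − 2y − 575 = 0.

Centre (2, 1), r² = 580. Perpendicular distance d from centre to line = |−16| / √1 = 16.
Half the chord is √(r² − d²) = √(324), so the full chord is 36.

36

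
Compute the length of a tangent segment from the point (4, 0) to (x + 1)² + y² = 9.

4

The centre is (−1, 0) and r = 3. The square of the distance from P to the centre is 25 + 0 = 25.
Power of the point: PT² = |PO|² − r² = 16, so PT = 4.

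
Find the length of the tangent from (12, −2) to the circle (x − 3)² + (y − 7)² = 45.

The centre is (3, 7) and r = 3√5. The square of the distance from P to the centre is 81 + 81 = 162.
Power of the point: PT² = |PO|² − r² = 117, so PT = 3√13.

3√13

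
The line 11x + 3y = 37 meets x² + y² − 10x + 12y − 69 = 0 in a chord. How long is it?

Centre (5, −6), r² = 130. Perpendicular distance d from centre to line = |0| / √130 = 0/√130.
Half the chord is √(r² − d²) = √(130), so the full chord is 2√130.

2√130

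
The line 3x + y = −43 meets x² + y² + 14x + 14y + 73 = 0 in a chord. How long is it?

√10

Express y = −3x − 43 and substitute into the circle:
10x² + 230x + 1320 = 0  ⟹  x² + 23x + 132 = 0
x = −11 or x = −12, giving (−11, −10) and (−12, −7).
Chord length = distance between (−11, −10) and (−12, −7) = √10 = √10.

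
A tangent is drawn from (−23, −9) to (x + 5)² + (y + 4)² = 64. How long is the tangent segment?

The centre is (−5, −4) and r = 8. The square of the distance from P to the centre is 324 + 25 = 349.
The tangent meets the radius at right angles, so tangent² = |PO|² − r² = 349 − 64 = 285.

√285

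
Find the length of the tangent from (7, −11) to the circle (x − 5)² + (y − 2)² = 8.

√165

With centre O = (5, 2), |OP|² = 173 and r² = 8.
By the tangent–radius right angle, tangent length = √(|PO|² − r²) = √165.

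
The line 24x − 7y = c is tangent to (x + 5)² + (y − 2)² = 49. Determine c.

For a tangent, require d(centre, line) = r = 7.
|24·(−5) − 7·2 − c| / √625 = 7
|c − (−134)| = 7·25, so c = 41 or c = −309.

c = −309 or c = 41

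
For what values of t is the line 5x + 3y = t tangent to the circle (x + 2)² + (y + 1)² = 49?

The line touches the circle iff its distance from (−2, −1) is 7:
|5·(−2) + 3·(−1) − t| / √34 = 7
|t − (−13)| = 7√34.

t = −13 ± 7√34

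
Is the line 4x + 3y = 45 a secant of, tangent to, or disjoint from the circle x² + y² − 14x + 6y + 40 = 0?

disjoint

d² = (4·7 + 3·(−3) − (45))²/25 = 676/25; r² = 18.
Since d² > r², the line lies outside the circle.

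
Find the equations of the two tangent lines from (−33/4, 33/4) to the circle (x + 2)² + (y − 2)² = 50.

x − 7y = −66 and 7x − y = −66

Write the tangent as mx − y + (33/4 − m·(−33/4)) = 0 and set its distance from the centre to 5√2:
(25/4m − (−25/4))² = 50(m² + 1)
7m² − 50m + 7 = 0, so m = 1/7 or m = 7.
With m = 1/7: x − 7y = −66. With m = 7: 7x − y = −66.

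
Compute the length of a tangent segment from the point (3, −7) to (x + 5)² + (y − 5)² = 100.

Centre (−5, 5), r² = 100. |PO|² = (8)² + (−12)² = 208.
By the tangent–radius right angle, tangent length = √(|PO|² − r²) = √108 = 6√3.

6√3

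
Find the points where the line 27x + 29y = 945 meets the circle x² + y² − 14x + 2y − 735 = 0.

Express y = (945 − 27x)/29 and substitute into the circle:
1570x² − 64370x + 329700 = 0  ⟹  x² − 41x + 210 = 0
x = 35 or x = 6, giving (35, 0) and (6, 27).

(6, 27) and (35, 0)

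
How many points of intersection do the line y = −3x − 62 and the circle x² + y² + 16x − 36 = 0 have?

0

Substituting the line into the circle gives 10x² + 388x + 3808 = 0.
Discriminant = (388)² − 4·10·(3808) = −1776 < 0.
No real roots: the line does not meet the circle.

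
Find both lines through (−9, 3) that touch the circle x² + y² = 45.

Write the tangent as mx − y + (3 − m·(−9)) = 0 and set its distance from the centre to 3√5:
(9m − (−3))² = 45(m² + 1)
2m² + 3m − 2 = 0, so m = 1/2 or m = −2.
With m = 1/2: x − 2y = −15. With m = −2: 2x + y = −15.

x − 2y = −15 and 2x + y = −15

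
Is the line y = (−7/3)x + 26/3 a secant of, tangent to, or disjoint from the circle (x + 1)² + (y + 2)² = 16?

Substituting the line into the circle gives 58x² − 430x + 889 = 0.
Δ = 184900 − 206248 = −21348.
No real roots: the line does not meet the circle.

disjoint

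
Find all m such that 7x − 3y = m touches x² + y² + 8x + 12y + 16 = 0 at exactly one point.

The line touches the circle iff its distance from (−4, −6) is 6:
|7·(−4) − 3·(−6) − m| / √58 = 6
|m − (−10)| = 6√58.

m = −10 ± 6√58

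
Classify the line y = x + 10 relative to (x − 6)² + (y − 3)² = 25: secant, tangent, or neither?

neither

d² = (1·6 − 1·3 − (−10))²/2 = 169/2; r² = 25.
Since d² > r², the line lies outside the circle.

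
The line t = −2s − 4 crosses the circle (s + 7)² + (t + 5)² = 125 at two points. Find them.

(−5, 6) and (3, −10)

Substitute t = −2s − 4:
5s² + 10s − 75 = 0  ⟹  s² + 2s − 15 = 0
s = 3 or s = −5, giving (3, −10) and (−5, 6).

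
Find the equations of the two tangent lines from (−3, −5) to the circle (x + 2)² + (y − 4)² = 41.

5x + 4y = −35 and 4x − 5y = 13

Write the tangent as mx − y + (−5 − m·(−3)) = 0 and set its distance from the centre to √41:
(1m − (9))² = 41(m² + 1)
20m² + 9m − 20 = 0, so m = −5/4 or m = 4/5.
Through (−3, −5) these give 5x + 4y = −35 and 4x − 5y = 13.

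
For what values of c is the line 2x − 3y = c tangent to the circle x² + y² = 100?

For a tangent, require d(centre, line) = r = 10.
|2·0 − 3·0 − c| / √13 = 10
|c| = 10√13.

c = ±10√13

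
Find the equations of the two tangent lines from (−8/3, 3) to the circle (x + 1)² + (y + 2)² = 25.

y = 3 and 3x − 4y = −20

Let a tangent through (−8/3, 3) have slope m. Its distance from (−1, −2) must equal 5:
(5/3m − (−5))² = 25(m² + 1)
4m² − 3m = 0, so m = 0 or m = 3/4.
With m = 0: y = 3. With m = 3/4: 3x − 4y = −20.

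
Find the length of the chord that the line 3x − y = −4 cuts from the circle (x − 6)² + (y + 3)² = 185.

Centre (6, −3), r² = 185. Perpendicular distance d from centre to line = |25| / √10 = 25/√10.
Chord = 2√(r² − d²) = 2·√(245/2) = 7√10.

7√10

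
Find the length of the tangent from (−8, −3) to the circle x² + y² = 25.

4√3

With centre O = (0, 0), |OP|² = 73 and r² = 25.
By the tangent–radius right angle, tangent length = √(|PO|² − r²) = √48 = 4√3.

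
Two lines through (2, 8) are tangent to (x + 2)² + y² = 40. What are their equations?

3x + y = 14 and x − 3y = −22

Let a tangent through (2, 8) have slope m. Its distance from (−2, 0) must equal 2√10:
(−4m − (−8))² = 40(m² + 1)
3m² + 8m − 3 = 0, so m = −3 or m = 1/3.
With m = −3: 3x + y = 14. With m = 1/3: x − 3y = −22.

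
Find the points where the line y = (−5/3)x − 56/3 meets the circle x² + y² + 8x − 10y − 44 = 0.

(−13, 3) and (−10, −2)

Express y = (−56 − 5x)/3 and substitute into the circle:
34x² + 782x + 4420 = 0  ⟹  x² + 23x + 130 = 0
x = −10 or x = −13, giving (−10, −2) and (−13, 3).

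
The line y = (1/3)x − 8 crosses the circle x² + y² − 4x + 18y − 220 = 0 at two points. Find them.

From the line, y = (−24 + x)/3. Substituting:
10x² − 30x − 2700 = 0  ⟹  x² − 3x − 270 = 0
x = 18 or x = −15, giving (18, −2) and (−15, −13).

(−15, −13) and (18, −2)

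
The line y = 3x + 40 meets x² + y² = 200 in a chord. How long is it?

4√10

Centre (0, 0), r² = 200. Perpendicular distance d from centre to line = |40| / √10 = 40/√10.
Half the chord is √(r² − d²) = √(40), so the full chord is 4√10.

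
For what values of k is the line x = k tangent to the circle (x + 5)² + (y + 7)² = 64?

For a tangent, require d(centre, line) = r = 8.
|1·(−5) + 0·(−7) − k| / √1 = 8
|k − (−5)| = 8, so k = 3 or k = −13.

k = −13 or k = 3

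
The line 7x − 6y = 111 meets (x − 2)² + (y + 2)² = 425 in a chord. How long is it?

Centre (2, −2), r² = 425. Perpendicular distance d from centre to line = |−85| / √85 = 85/√85.
Chord = 2√(r² − d²) = 2·√(340) = 4√85.

4√85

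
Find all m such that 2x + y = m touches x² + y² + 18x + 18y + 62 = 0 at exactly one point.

m = −27 ± 10√5

Tangency holds when the distance from the centre (−9, −9) to the line equals the radius 10:
|2·(−9) + 1·(−9) − m| / √5 = 10
|m − (−27)| = 10√5.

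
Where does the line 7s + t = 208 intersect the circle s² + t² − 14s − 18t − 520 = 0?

(26, 26) and (30, −2)

Express t = −7s + 208 and substitute into the circle:
50s² − 2800s + 39000 = 0  ⟹  s² − 56s + 780 = 0
s = 30 or s = 26, giving (30, −2) and (26, 26).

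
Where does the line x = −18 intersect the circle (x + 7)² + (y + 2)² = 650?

The line gives x = −18. Substituting into the circle:
y² + 4y − 525 = 0
y = 21 or y = −25, giving (−18, 21) and (−18, −25).

(−18, −25) and (−18, 21)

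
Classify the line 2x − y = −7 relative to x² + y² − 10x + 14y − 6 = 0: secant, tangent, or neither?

d² = (2·5 − 1·(−7) − (−7))²/5 = 576/5; r² = 80.
Since d² > r², the line lies outside the circle.

neither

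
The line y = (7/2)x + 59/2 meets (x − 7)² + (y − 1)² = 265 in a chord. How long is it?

2√53

From the line, y = (59 + 7x)/2. Substituting:
53x² + 742x + 2385 = 0  ⟹  x² + 14x + 45 = 0
x = −5 or x = −9, giving (−5, 12) and (−9, −2).
|(−5, 12) − (−9, −2)| = √((4)² + (14)²) = 2√53.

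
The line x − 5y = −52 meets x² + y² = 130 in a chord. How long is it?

Express y = (52 + x)/5 and substitute into the circle:
26x² + 104x − 546 = 0  ⟹  x² + 4x − 21 = 0
x = 3 or x = −7, giving (3, 11) and (−7, 9).
Chord length = distance between (3, 11) and (−7, 9) = √104 = 2√26.

2√26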